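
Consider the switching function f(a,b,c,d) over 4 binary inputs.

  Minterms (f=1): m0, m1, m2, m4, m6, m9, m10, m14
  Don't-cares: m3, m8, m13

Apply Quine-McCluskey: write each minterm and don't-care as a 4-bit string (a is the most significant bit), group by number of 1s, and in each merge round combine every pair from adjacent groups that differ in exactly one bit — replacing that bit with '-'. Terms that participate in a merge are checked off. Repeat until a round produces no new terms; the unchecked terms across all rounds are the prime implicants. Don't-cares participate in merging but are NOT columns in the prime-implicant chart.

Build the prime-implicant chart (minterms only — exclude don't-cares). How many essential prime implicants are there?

size-2^0 implicants → 0000(✓)  0001(✓)  0010(✓)  0011(✓)  0100(✓)  0110(✓)  1000(✓)  1001(✓)  1010(✓)  1101(✓)  1110(✓)
size-2^1 implicants → -000(✓)  -001(✓)  -010(✓)  -110(✓)  0-00(✓)  0-10(✓)  00-0(✓)  00-1(✓)  000-(✓)  001-(✓)  01-0(✓)  1-01  1-10(✓)  10-0(✓)  100-(✓)
size-2^2 implicants → --10  -0-0  -00-  0--0  00--
Unchecked terms (primes): --10, -0-0, -00-, 0--0, 00--, 1-01
Minterm coverage:
  m0 ⊆ -0-0,-00-,0--0,00--
  m1 ⊆ -00-,00--
  m2 ⊆ --10,-0-0,0--0,00--
  m4 ⊆ 0--0 [E]
  m6 ⊆ --10,0--0
  m9 ⊆ -00-,1-01
  m10 ⊆ --10,-0-0
  m14 ⊆ --10 [E]
E = {--10, 0--0}

2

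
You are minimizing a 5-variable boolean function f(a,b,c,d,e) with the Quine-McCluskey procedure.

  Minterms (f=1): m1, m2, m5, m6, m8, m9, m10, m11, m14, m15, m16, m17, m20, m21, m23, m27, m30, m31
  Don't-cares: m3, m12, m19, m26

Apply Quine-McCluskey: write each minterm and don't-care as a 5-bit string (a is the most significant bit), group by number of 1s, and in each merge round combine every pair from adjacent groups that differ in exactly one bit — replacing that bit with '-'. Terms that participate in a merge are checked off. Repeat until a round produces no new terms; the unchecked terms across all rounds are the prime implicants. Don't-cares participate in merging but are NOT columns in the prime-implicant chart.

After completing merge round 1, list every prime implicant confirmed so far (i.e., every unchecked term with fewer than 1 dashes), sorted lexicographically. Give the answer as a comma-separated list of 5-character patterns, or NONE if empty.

NONE

size-2^0 implicants → 00001(✓)  00010(✓)  00011(✓)  00101(✓)  00110(✓)  01000(✓)  01001(✓)  01010(✓)  01011(✓)  01100(✓)  01110(✓)  01111(✓)  10000(✓)  10001(✓)  10011(✓)  10100(✓)  10101(✓)  10111(✓)  11010(✓)  11011(✓)  11110(✓)  11111(✓)
size-2^1 implicants → -0001(✓)  -0011(✓)  -0101(✓)  -1010(✓)  -1011(✓)  -1110(✓)  -1111(✓)  0-001(✓)  0-010(✓)  0-011(✓)  0-110(✓)  00-01(✓)  00-10(✓)  000-1(✓)  0001-(✓)  01-00(✓)  01-10(✓)  01-11(✓)  010-0(✓)  010-1(✓)  0100-(✓)  0101-(✓)  011-0(✓)  0111-(✓)  1-011(✓)  1-111(✓)  10-00(✓)  10-01(✓)  10-11(✓)  100-1(✓)  1000-(✓)  101-1(✓)  1010-(✓)  11-10(✓)  11-11(✓)  1101-(✓)  1111-(✓)
size-2^2 implicants → --011  -0-01  -00-1  -1-10(✓)  -1-11(✓)  -101-(✓)  -111-(✓)  0--10  0-0-1  0-01-  01--0  01-1-(✓)  010--  1--11  10--1  10-0-  11-1-(✓)
size-2^3 implicants → -1-1-
Unchecked terms (primes): --011, -0-01, -00-1, -1-1-, 0--10, 0-0-1, 0-01-, 01--0, 010--, 1--11, 10--1, 10-0-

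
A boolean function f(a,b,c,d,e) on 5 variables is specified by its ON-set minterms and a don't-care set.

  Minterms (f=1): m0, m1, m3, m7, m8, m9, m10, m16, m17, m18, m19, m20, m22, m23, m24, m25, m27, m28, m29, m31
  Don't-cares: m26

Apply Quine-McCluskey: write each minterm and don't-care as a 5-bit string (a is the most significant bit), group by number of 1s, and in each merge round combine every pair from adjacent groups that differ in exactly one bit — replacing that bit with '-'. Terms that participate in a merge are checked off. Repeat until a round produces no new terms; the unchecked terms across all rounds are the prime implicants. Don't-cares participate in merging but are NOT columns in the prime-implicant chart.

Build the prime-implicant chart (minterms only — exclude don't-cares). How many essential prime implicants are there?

3

Round 0: 00000✓ 00001✓ 00011✓ 00111✓ 01000✓ 01001✓ 01010✓ 10000✓ 10001✓ 10010✓ 10011✓ 10100✓ 10110✓ 10111✓ 11000✓ 11001✓ 11010✓ 11011✓ 11100✓ 11101✓ 11111✓
Round 1: -0000✓ -0001✓ -0011✓ -0111✓ -1000✓ -1001✓ -1010✓ 0-000✓ 0-001✓ 00-11✓ 000-1✓ 0000-✓ 010-0✓ 0100-✓ 1-000✓ 1-001✓ 1-010✓ 1-011✓ 1-100✓ 1-111✓ 10-00✓ 10-10✓ 10-11✓ 100-0✓ 100-1✓ 1000-✓ 1001-✓ 101-0✓ 1011-✓ 11-00✓ 11-01✓ 11-11✓ 110-0✓ 110-1✓ 1100-✓ 1101-✓ 111-1✓ 1110-✓
Round 2: --000✓ --001✓ -0-11 -00-1 -000-✓ -10-0 -100-✓ 0-00-✓ 1--00 1--11 1-0-0✓ 1-0-1✓ 1-00-✓ 1-01-✓ 10--0 10-1- 100--✓ 11--1 11-0- 110--✓
Round 3: --00- 1-0--
PIs = {--00-, -0-11, -00-1, -10-0, 1--00, 1--11, 1-0--, 10--0, 10-1-, 11--1, 11-0-}
Coverage chart:
  m0: --00- ←essential
  m1: --00-,-00-1
  m3: -0-11,-00-1
  m7: -0-11 ←essential
  m8: --00-,-10-0
  m9: --00- ←essential
  m10: -10-0 ←essential
  m16: --00-,1--00,1-0--,10--0
  m17: --00-,-00-1,1-0--
  m18: 1-0--,10--0,10-1-
  m19: -0-11,-00-1,1--11,1-0--,10-1-
  m20: 1--00,10--0
  m22: 10--0,10-1-
  m23: -0-11,1--11,10-1-
  m24: --00-,-10-0,1--00,1-0--,11-0-
  m25: --00-,1-0--,11--1,11-0-
  m27: 1--11,1-0--,11--1
  m28: 1--00,11-0-
  m29: 11--1,11-0-
  m31: 1--11,11--1
Essential: --00-, -0-11, -10-0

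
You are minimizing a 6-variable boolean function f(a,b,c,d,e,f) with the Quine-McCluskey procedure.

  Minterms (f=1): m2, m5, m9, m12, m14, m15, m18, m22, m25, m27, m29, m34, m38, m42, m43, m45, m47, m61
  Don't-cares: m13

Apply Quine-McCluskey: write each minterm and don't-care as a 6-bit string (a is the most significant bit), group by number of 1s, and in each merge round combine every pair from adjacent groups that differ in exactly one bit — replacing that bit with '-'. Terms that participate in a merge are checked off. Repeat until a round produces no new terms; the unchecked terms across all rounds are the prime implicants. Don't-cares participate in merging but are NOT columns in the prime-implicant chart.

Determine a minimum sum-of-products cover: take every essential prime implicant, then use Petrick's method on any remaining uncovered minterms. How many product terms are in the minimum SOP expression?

10

Round 0: 000010✓ 000101✓ 001001✓ 001100✓ 001101✓ 001110✓ 001111✓ 010010✓ 010110✓ 011001✓ 011011✓ 011101✓ 100010✓ 100110✓ 101010✓ 101011✓ 101101✓ 101111✓ 111101✓
Round 1: -00010 -01101✓ -01111✓ -11101✓ 0-0010 0-1001✓ 0-1101✓ 00-101 001-01✓ 0011-0✓ 0011-1✓ 00110-✓ 00111-✓ 010-10 011-01✓ 0110-1 1-1101✓ 10-010 100-10 101-11 10101- 1011-1✓
Round 2: --1101 -011-1 0-1-01 0011--
PIs = {--1101, -00010, -011-1, 0-0010, 0-1-01, 00-101, 0011--, 010-10, 0110-1, 10-010, 100-10, 101-11, 10101-}
Coverage chart:
  m2: -00010,0-0010
  m5: 00-101 ←essential
  m9: 0-1-01 ←essential
  m12: 0011-- ←essential
  m14: 0011-- ←essential
  m15: -011-1,0011--
  m18: 0-0010,010-10
  m22: 010-10 ←essential
  m25: 0-1-01,0110-1
  m27: 0110-1 ←essential
  m29: --1101,0-1-01
  m34: -00010,10-010,100-10
  m38: 100-10 ←essential
  m42: 10-010,10101-
  m43: 101-11,10101-
  m45: --1101,-011-1
  m47: -011-1,101-11
  m61: --1101 ←essential
Essential: --1101, 0-1-01, 00-101, 0011--, 010-10, 0110-1, 100-10
Petrick residual → -00010, -011-1, 10101-
Min cover (10 terms): cde'f + b'c'd'ef' + b'cdf + a'ce'f + a'b'de'f + a'b'cd + a'bc'ef' + a'bcd'f + ab'c'ef' + ab'cd'e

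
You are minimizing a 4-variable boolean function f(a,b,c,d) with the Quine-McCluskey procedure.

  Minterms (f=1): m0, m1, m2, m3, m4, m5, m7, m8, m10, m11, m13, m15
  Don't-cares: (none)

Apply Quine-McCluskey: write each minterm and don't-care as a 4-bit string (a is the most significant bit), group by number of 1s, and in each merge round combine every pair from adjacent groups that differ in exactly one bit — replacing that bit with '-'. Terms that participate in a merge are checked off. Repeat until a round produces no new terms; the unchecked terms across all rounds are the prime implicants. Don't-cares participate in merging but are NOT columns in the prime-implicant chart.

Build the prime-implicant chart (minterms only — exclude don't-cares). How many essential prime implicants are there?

[col 0] 0000*, 0001*, 0010*, 0011*, 0100*, 0101*, 0111*, 1000*, 1010*, 1011*, 1101*, 1111*
[col 1] -000*, -010*, -011*, -101*, -111*, 0-00*, 0-01*, 0-11*, 00-0*, 00-1*, 000-*, 001-*, 01-1*, 010-*, 1-11*, 10-0*, 101-*, 11-1*
[col 2] --11, -0-0, -01-, -1-1, 0--1, 0-0-, 00--
Prime implicants: --11, -0-0, -01-, -1-1, 0--1, 0-0-, 00--
PI chart (minterm → PIs covering it):
  0 | -0-0,0-0-,00--
  1 | 0--1,0-0-,00--
  2 | -0-0,-01-,00--
  3 | --11,-01-,0--1,00--
  4 | 0-0-  (sole → essential)
  5 | -1-1,0--1,0-0-
  7 | --11,-1-1,0--1
  8 | -0-0  (sole → essential)
  10 | -0-0,-01-
  11 | --11,-01-
  13 | -1-1  (sole → essential)
  15 | --11,-1-1
Essential prime implicants: -0-0, -1-1, 0-0-

3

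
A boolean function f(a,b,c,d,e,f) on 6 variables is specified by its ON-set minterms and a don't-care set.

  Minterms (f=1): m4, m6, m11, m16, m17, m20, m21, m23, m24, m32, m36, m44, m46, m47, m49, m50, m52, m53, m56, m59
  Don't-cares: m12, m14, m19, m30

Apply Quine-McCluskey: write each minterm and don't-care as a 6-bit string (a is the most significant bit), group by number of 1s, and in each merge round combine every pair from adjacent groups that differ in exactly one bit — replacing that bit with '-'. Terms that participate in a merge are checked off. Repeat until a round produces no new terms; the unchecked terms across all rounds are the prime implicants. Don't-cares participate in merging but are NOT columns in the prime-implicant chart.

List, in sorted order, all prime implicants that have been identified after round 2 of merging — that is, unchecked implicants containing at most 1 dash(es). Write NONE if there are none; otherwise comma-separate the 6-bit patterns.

[col 0] 000100*, 000110*, 001011, 001100*, 001110*, 010000*, 010001*, 010011*, 010100*, 010101*, 010111*, 011000*, 011110*, 100000*, 100100*, 101100*, 101110*, 101111*, 110001*, 110010, 110100*, 110101*, 111000*, 111011
[col 1] -00100*, -01100*, -01110*, -10001*, -10100*, -10101*, -11000, 0-0100*, 0-1110, 00-100*, 00-110*, 0001-0*, 0011-0*, 01-000, 010-00*, 010-01*, 010-11*, 0100-1*, 01000-*, 0101-1*, 01010-*, 1-0100*, 10-100*, 100-00, 1011-0*, 10111-, 110-01*, 11010-*
[col 2] --0100, -0-100, -011-0, -10-01, -1010-, 00-1-0, 010--1, 010-0-
Prime implicants: --0100, -0-100, -011-0, -10-01, -1010-, -11000, 0-1110, 00-1-0, 001011, 01-000, 010--1, 010-0-, 100-00, 10111-, 110010, 111011

-11000, 0-1110, 001011, 01-000, 100-00, 10111-, 110010, 111011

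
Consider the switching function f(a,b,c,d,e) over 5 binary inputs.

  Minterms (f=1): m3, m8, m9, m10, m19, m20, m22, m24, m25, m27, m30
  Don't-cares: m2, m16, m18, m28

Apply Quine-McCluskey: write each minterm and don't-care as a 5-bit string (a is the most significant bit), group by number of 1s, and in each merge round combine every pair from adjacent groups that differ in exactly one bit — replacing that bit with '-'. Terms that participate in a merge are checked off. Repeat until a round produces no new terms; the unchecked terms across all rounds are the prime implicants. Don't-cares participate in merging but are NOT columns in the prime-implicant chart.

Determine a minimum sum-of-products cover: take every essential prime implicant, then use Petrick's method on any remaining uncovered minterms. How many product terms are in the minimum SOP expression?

5

Round 0: 00010✓ 00011✓ 01000✓ 01001✓ 01010✓ 10000✓ 10010✓ 10011✓ 10100✓ 10110✓ 11000✓ 11001✓ 11011✓ 11100✓ 11110✓
Round 1: -0010✓ -0011✓ -1000✓ -1001✓ 0-010 0001-✓ 010-0 0100-✓ 1-000✓ 1-011 1-100✓ 1-110✓ 10-00✓ 10-10✓ 100-0✓ 1001-✓ 101-0✓ 11-00✓ 110-1 1100-✓ 111-0✓
Round 2: -001- -100- 1--00 1-1-0 10--0
PIs = {-001-, -100-, 0-010, 010-0, 1--00, 1-011, 1-1-0, 10--0, 110-1}
Coverage chart:
  m3: -001- ←essential
  m8: -100-,010-0
  m9: -100- ←essential
  m10: 0-010,010-0
  m19: -001-,1-011
  m20: 1--00,1-1-0,10--0
  m22: 1-1-0,10--0
  m24: -100-,1--00
  m25: -100-,110-1
  m27: 1-011,110-1
  m30: 1-1-0 ←essential
Essential: -001-, -100-, 1-1-0
Petrick residual → 0-010, 1-011
Min cover (5 terms): b'c'd + bc'd' + a'c'de' + ac'de + ace'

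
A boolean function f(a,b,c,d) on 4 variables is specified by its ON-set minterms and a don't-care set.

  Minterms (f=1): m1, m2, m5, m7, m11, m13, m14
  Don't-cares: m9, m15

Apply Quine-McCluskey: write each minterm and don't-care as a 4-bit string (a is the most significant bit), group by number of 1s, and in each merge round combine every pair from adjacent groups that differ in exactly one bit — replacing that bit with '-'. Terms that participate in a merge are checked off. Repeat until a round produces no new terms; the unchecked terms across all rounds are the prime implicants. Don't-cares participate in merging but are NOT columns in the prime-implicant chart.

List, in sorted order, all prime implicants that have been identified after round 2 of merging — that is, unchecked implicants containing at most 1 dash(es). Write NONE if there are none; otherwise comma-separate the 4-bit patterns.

0010, 111-

Round 0: 0001✓ 0010 0101✓ 0111✓ 1001✓ 1011✓ 1101✓ 1110✓ 1111✓
Round 1: -001✓ -101✓ -111✓ 0-01✓ 01-1✓ 1-01✓ 1-11✓ 10-1✓ 11-1✓ 111-
Round 2: --01 -1-1 1--1
PIs = {--01, -1-1, 0010, 1--1, 111-}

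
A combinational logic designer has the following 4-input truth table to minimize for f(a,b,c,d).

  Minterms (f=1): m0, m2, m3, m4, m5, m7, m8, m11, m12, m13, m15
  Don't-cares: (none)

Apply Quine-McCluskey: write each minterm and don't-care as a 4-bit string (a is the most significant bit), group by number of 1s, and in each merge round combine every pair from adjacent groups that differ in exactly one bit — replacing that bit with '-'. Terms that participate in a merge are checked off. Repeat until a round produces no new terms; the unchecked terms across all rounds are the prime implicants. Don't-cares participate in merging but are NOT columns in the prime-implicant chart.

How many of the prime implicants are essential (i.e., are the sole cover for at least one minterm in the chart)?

2

Round 0: 0000✓ 0010✓ 0011✓ 0100✓ 0101✓ 0111✓ 1000✓ 1011✓ 1100✓ 1101✓ 1111✓
Round 1: -000✓ -011✓ -100✓ -101✓ -111✓ 0-00✓ 0-11✓ 00-0 001- 01-1✓ 010-✓ 1-00✓ 1-11✓ 11-1✓ 110-✓
Round 2: --00 --11 -1-1 -10-
PIs = {--00, --11, -1-1, -10-, 00-0, 001-}
Coverage chart:
  m0: --00,00-0
  m2: 00-0,001-
  m3: --11,001-
  m4: --00,-10-
  m5: -1-1,-10-
  m7: --11,-1-1
  m8: --00 ←essential
  m11: --11 ←essential
  m12: --00,-10-
  m13: -1-1,-10-
  m15: --11,-1-1
Essential: --00, --11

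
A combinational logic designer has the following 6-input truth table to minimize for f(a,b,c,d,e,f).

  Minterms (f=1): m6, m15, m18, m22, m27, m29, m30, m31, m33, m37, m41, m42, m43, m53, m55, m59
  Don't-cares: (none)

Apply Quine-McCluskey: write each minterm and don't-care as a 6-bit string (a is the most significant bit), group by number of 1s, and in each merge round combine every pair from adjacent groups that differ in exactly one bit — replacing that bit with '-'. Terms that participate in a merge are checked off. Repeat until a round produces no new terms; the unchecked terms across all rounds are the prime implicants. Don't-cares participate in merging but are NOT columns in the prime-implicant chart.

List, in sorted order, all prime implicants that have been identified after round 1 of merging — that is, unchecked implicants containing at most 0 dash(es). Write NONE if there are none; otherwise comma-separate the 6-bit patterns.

NONE

size-2^0 implicants → 000110(✓)  001111(✓)  010010(✓)  010110(✓)  011011(✓)  011101(✓)  011110(✓)  011111(✓)  100001(✓)  100101(✓)  101001(✓)  101010(✓)  101011(✓)  110101(✓)  110111(✓)  111011(✓)
size-2^1 implicants → -11011  0-0110  0-1111  01-110  010-10  011-11  0111-1  01111-  1-0101  1-1011  10-001  100-01  1010-1  10101-  1101-1
Unchecked terms (primes): -11011, 0-0110, 0-1111, 01-110, 010-10, 011-11, 0111-1, 01111-, 1-0101, 1-1011, 10-001, 100-01, 1010-1, 10101-, 1101-1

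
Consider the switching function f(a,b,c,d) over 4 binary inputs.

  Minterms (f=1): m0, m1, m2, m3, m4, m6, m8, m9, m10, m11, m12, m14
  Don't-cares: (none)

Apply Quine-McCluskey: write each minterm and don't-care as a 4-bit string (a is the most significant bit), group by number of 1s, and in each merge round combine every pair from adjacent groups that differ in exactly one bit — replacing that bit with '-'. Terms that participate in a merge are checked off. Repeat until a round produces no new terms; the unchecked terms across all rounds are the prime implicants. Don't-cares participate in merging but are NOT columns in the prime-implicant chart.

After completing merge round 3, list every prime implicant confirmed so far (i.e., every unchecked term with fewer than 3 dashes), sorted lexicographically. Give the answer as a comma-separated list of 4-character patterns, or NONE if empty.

NONE

Round 0: 0000✓ 0001✓ 0010✓ 0011✓ 0100✓ 0110✓ 1000✓ 1001✓ 1010✓ 1011✓ 1100✓ 1110✓
Round 1: -000✓ -001✓ -010✓ -011✓ -100✓ -110✓ 0-00✓ 0-10✓ 00-0✓ 00-1✓ 000-✓ 001-✓ 01-0✓ 1-00✓ 1-10✓ 10-0✓ 10-1✓ 100-✓ 101-✓ 11-0✓
Round 2: --00✓ --10✓ -0-0✓ -0-1✓ -00-✓ -01-✓ -1-0✓ 0--0✓ 00--✓ 1--0✓ 10--✓
Round 3: ---0 -0--
PIs = {---0, -0--}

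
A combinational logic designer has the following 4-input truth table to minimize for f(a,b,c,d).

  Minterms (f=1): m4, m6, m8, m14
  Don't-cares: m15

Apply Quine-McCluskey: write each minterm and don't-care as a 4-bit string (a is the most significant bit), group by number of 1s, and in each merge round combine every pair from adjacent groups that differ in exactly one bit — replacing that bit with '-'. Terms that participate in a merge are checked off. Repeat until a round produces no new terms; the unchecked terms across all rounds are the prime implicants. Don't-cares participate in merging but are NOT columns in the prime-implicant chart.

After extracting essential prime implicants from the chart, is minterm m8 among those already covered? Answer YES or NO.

YES

size-2^0 implicants → 0100(✓)  0110(✓)  1000  1110(✓)  1111(✓)
size-2^1 implicants → -110  01-0  111-
Unchecked terms (primes): -110, 01-0, 1000, 111-
Minterm coverage:
  m4 ⊆ 01-0 [E]
  m6 ⊆ -110,01-0
  m8 ⊆ 1000 [E]
  m14 ⊆ -110,111-
E = {01-0, 1000}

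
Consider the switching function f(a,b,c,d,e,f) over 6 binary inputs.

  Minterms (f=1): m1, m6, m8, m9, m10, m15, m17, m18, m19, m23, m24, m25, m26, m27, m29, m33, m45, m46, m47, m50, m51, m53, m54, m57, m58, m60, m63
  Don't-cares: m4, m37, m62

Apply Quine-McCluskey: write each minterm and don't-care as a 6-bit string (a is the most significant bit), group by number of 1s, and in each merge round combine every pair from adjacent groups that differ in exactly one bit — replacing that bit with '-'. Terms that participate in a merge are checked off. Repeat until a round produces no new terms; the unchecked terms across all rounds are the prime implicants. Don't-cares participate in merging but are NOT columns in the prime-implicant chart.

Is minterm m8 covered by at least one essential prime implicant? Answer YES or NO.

size-2^0 implicants → 000001(✓)  000100(✓)  000110(✓)  001000(✓)  001001(✓)  001010(✓)  001111(✓)  010001(✓)  010010(✓)  010011(✓)  010111(✓)  011000(✓)  011001(✓)  011010(✓)  011011(✓)  011101(✓)  100001(✓)  100101(✓)  101101(✓)  101110(✓)  101111(✓)  110010(✓)  110011(✓)  110101(✓)  110110(✓)  111001(✓)  111010(✓)  111100(✓)  111110(✓)  111111(✓)
size-2^1 implicants → -00001  -01111  -10010(✓)  -10011(✓)  -11001  -11010(✓)  0-0001(✓)  0-1000(✓)  0-1001(✓)  0-1010(✓)  00-001(✓)  0001-0  0010-0(✓)  00100-(✓)  01-001(✓)  01-010(✓)  01-011(✓)  010-11  0100-1(✓)  01001-(✓)  011-01  0110-0(✓)  0110-1(✓)  01100-(✓)  01101-(✓)  1-0101  1-1110(✓)  1-1111(✓)  10-101  100-01  1011-1  10111-(✓)  11-010(✓)  11-110(✓)  110-10(✓)  11001-(✓)  111-10(✓)  1111-0  11111-(✓)
size-2^2 implicants → -1-010  -1001-  0--001  0-10-0  0-100-  01-0-1  01-01-  0110--  1-111-  11--10
Unchecked terms (primes): -00001, -01111, -1-010, -1001-, -11001, 0--001, 0-10-0, 0-100-, 0001-0, 01-0-1, 01-01-, 010-11, 011-01, 0110--, 1-0101, 1-111-, 10-101, 100-01, 1011-1, 11--10, 1111-0
Minterm coverage:
  m1 ⊆ -00001,0--001
  m6 ⊆ 0001-0 [E]
  m8 ⊆ 0-10-0,0-100-
  m9 ⊆ 0--001,0-100-
  m10 ⊆ 0-10-0 [E]
  m15 ⊆ -01111 [E]
  m17 ⊆ 0--001,01-0-1
  m18 ⊆ -1-010,-1001-,01-01-
  m19 ⊆ -1001-,01-0-1,01-01-,010-11
  m23 ⊆ 010-11 [E]
  m24 ⊆ 0-10-0,0-100-,0110--
  m25 ⊆ -11001,0--001,0-100-,01-0-1,011-01,0110--
  m26 ⊆ -1-010,0-10-0,01-01-,0110--
  m27 ⊆ 01-0-1,01-01-,0110--
  m29 ⊆ 011-01 [E]
  m33 ⊆ -00001,100-01
  m45 ⊆ 10-101,1011-1
  m46 ⊆ 1-111- [E]
  m47 ⊆ -01111,1-111-,1011-1
  m50 ⊆ -1-010,-1001-,11--10
  m51 ⊆ -1001- [E]
  m53 ⊆ 1-0101 [E]
  m54 ⊆ 11--10 [E]
  m57 ⊆ -11001 [E]
  m58 ⊆ -1-010,11--10
  m60 ⊆ 1111-0 [E]
  m63 ⊆ 1-111- [E]
E = {-01111, -1001-, -11001, 0-10-0, 0001-0, 010-11, 011-01, 1-0101, 1-111-, 11--10, 1111-0}

YES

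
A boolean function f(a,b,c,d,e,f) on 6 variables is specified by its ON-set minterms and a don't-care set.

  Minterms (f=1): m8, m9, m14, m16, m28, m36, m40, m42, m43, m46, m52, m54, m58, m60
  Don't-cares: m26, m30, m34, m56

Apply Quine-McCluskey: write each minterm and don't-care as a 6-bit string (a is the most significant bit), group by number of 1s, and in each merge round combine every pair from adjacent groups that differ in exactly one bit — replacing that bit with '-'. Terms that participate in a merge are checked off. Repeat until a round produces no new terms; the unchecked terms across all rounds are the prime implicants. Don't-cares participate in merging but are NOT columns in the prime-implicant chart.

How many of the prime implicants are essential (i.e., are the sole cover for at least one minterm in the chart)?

5

[col 0] 001000*, 001001*, 001110*, 010000, 011010*, 011100*, 011110*, 100010*, 100100*, 101000*, 101010*, 101011*, 101110*, 110100*, 110110*, 111000*, 111010*, 111100*
[col 1] -01000, -01110, -11010, -11100, 0-1110, 00100-, 011-10, 0111-0, 1-0100, 1-1000*, 1-1010*, 10-010, 101-10, 1010-0*, 10101-, 11-100, 1101-0, 111-00, 1110-0*
[col 2] 1-10-0
Prime implicants: -01000, -01110, -11010, -11100, 0-1110, 00100-, 010000, 011-10, 0111-0, 1-0100, 1-10-0, 10-010, 101-10, 10101-, 11-100, 1101-0, 111-00
PI chart (minterm → PIs covering it):
  8 | -01000,00100-
  9 | 00100-  (sole → essential)
  14 | -01110,0-1110
  16 | 010000  (sole → essential)
  28 | -11100,0111-0
  36 | 1-0100  (sole → essential)
  40 | -01000,1-10-0
  42 | 1-10-0,10-010,101-10,10101-
  43 | 10101-  (sole → essential)
  46 | -01110,101-10
  52 | 1-0100,11-100,1101-0
  54 | 1101-0  (sole → essential)
  58 | -11010,1-10-0
  60 | -11100,11-100,111-00
Essential prime implicants: 00100-, 010000, 1-0100, 10101-, 1101-0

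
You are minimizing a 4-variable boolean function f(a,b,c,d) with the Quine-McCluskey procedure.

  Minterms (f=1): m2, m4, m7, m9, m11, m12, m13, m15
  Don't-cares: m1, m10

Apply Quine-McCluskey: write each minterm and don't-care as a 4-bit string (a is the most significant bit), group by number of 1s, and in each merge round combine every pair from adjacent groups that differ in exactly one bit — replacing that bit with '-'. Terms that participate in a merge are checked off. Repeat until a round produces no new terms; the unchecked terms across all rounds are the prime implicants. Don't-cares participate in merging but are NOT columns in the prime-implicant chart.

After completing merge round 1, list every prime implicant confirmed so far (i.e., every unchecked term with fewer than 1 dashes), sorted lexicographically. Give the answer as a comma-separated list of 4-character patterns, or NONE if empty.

Round 0: 0001✓ 0010✓ 0100✓ 0111✓ 1001✓ 1010✓ 1011✓ 1100✓ 1101✓ 1111✓
Round 1: -001 -010 -100 -111 1-01✓ 1-11✓ 10-1✓ 101- 11-1✓ 110-
Round 2: 1--1
PIs = {-001, -010, -100, -111, 1--1, 101-, 110-}

NONE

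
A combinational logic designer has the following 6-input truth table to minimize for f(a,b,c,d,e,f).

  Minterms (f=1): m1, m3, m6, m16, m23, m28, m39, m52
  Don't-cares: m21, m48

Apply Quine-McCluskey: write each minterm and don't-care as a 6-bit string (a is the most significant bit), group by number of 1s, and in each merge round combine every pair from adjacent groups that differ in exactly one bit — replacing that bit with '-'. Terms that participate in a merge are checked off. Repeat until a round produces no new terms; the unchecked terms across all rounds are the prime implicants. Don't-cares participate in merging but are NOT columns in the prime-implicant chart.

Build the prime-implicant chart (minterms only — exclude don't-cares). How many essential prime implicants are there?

Round 0: 000001✓ 000011✓ 000110 010000✓ 010101✓ 010111✓ 011100 100111 110000✓ 110100✓
Round 1: -10000 0000-1 0101-1 110-00
PIs = {-10000, 0000-1, 000110, 0101-1, 011100, 100111, 110-00}
Coverage chart:
  m1: 0000-1 ←essential
  m3: 0000-1 ←essential
  m6: 000110 ←essential
  m16: -10000 ←essential
  m23: 0101-1 ←essential
  m28: 011100 ←essential
  m39: 100111 ←essential
  m52: 110-00 ←essential
Essential: -10000, 0000-1, 000110, 0101-1, 011100, 100111, 110-00

7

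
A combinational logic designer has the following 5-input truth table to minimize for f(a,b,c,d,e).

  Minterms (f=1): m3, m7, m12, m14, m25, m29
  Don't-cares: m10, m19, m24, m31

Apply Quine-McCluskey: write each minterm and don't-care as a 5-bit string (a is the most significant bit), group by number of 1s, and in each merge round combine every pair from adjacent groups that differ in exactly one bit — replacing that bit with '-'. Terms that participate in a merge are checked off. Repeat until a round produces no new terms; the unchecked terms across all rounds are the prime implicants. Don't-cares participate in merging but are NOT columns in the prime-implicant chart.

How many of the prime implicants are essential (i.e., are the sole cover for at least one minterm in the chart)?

2

[col 0] 00011*, 00111*, 01010*, 01100*, 01110*, 10011*, 11000*, 11001*, 11101*, 11111*
[col 1] -0011, 00-11, 01-10, 011-0, 11-01, 1100-, 111-1
Prime implicants: -0011, 00-11, 01-10, 011-0, 11-01, 1100-, 111-1
PI chart (minterm → PIs covering it):
  3 | -0011,00-11
  7 | 00-11  (sole → essential)
  12 | 011-0  (sole → essential)
  14 | 01-10,011-0
  25 | 11-01,1100-
  29 | 11-01,111-1
Essential prime implicants: 00-11, 011-0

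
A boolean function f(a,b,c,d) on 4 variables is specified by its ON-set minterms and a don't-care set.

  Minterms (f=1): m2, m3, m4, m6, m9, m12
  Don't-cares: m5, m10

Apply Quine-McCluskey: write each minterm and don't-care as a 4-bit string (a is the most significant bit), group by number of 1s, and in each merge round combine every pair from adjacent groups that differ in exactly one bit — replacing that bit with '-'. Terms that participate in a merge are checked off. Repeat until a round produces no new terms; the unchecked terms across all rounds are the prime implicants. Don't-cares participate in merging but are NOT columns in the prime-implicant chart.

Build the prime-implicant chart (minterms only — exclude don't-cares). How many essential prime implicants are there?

3

[col 0] 0010*, 0011*, 0100*, 0101*, 0110*, 1001, 1010*, 1100*
[col 1] -010, -100, 0-10, 001-, 01-0, 010-
Prime implicants: -010, -100, 0-10, 001-, 01-0, 010-, 1001
PI chart (minterm → PIs covering it):
  2 | -010,0-10,001-
  3 | 001-  (sole → essential)
  4 | -100,01-0,010-
  6 | 0-10,01-0
  9 | 1001  (sole → essential)
  12 | -100  (sole → essential)
Essential prime implicants: -100, 001-, 1001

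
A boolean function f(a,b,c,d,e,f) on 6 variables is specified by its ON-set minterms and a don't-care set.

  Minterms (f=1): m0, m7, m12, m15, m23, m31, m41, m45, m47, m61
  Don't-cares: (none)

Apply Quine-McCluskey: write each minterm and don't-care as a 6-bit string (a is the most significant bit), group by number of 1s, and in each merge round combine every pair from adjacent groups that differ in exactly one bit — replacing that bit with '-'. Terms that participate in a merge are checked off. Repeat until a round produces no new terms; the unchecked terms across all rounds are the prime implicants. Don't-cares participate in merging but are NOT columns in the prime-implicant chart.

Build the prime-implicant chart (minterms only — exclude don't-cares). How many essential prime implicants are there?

5

size-2^0 implicants → 000000  000111(✓)  001100  001111(✓)  010111(✓)  011111(✓)  101001(✓)  101101(✓)  101111(✓)  111101(✓)
size-2^1 implicants → -01111  0-0111(✓)  0-1111(✓)  00-111(✓)  01-111(✓)  1-1101  101-01  1011-1
size-2^2 implicants → 0--111
Unchecked terms (primes): -01111, 0--111, 000000, 001100, 1-1101, 101-01, 1011-1
Minterm coverage:
  m0 ⊆ 000000 [E]
  m7 ⊆ 0--111 [E]
  m12 ⊆ 001100 [E]
  m15 ⊆ -01111,0--111
  m23 ⊆ 0--111 [E]
  m31 ⊆ 0--111 [E]
  m41 ⊆ 101-01 [E]
  m45 ⊆ 1-1101,101-01,1011-1
  m47 ⊆ -01111,1011-1
  m61 ⊆ 1-1101 [E]
E = {0--111, 000000, 001100, 1-1101, 101-01}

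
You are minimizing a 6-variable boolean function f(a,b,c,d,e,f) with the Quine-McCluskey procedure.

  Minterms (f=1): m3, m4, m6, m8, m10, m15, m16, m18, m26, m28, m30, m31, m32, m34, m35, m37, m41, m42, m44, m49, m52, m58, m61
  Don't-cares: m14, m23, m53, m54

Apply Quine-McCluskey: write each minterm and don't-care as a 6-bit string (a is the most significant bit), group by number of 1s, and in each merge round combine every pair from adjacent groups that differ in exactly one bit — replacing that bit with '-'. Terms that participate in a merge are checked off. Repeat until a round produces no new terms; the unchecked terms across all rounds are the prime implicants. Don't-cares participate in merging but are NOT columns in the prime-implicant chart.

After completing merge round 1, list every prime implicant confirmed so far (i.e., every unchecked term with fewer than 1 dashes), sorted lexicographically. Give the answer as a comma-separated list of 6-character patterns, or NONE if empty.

101001, 101100

[col 0] 000011*, 000100*, 000110*, 001000*, 001010*, 001110*, 001111*, 010000*, 010010*, 010111*, 011010*, 011100*, 011110*, 011111*, 100000*, 100010*, 100011*, 100101*, 101001, 101010*, 101100, 110001*, 110100*, 110101*, 110110*, 111010*, 111101*
[col 1] -00011, -01010*, -11010*, 0-1010*, 0-1110*, 0-1111*, 00-110, 0001-0, 001-10*, 0010-0, 00111-*, 01-010, 01-111, 0100-0, 011-10*, 0111-0, 01111-*, 1-0101, 1-1010*, 10-010, 1000-0, 10001-, 11-101, 110-01, 1101-0, 11010-
[col 2] --1010, 0-1-10, 0-111-
Prime implicants: --1010, -00011, 0-1-10, 0-111-, 00-110, 0001-0, 0010-0, 01-010, 01-111, 0100-0, 0111-0, 1-0101, 10-010, 1000-0, 10001-, 101001, 101100, 11-101, 110-01, 1101-0, 11010-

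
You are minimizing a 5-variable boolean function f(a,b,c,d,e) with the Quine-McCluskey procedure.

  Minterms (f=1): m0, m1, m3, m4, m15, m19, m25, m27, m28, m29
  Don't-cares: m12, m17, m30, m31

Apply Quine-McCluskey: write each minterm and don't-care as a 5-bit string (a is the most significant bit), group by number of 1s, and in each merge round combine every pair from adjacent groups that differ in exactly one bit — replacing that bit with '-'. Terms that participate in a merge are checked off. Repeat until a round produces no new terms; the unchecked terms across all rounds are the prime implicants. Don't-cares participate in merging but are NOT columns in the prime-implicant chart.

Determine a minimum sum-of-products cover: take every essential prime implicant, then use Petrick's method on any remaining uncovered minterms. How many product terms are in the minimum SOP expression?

Round 0: 00000✓ 00001✓ 00011✓ 00100✓ 01100✓ 01111✓ 10001✓ 10011✓ 11001✓ 11011✓ 11100✓ 11101✓ 11110✓ 11111✓
Round 1: -0001✓ -0011✓ -1100 -1111 0-100 00-00 000-1✓ 0000- 1-001✓ 1-011✓ 100-1✓ 11-01✓ 11-11✓ 110-1✓ 111-0✓ 111-1✓ 1110-✓ 1111-✓
Round 2: -00-1 1-0-1 11--1 111--
PIs = {-00-1, -1100, -1111, 0-100, 00-00, 0000-, 1-0-1, 11--1, 111--}
Coverage chart:
  m0: 00-00,0000-
  m1: -00-1,0000-
  m3: -00-1 ←essential
  m4: 0-100,00-00
  m15: -1111 ←essential
  m19: -00-1,1-0-1
  m25: 1-0-1,11--1
  m27: 1-0-1,11--1
  m28: -1100,111--
  m29: 11--1,111--
Essential: -00-1, -1111
Petrick residual → -1100, 00-00, 11--1
Min cover (5 terms): b'c'e + bcd'e' + bcde + a'b'd'e' + abe

5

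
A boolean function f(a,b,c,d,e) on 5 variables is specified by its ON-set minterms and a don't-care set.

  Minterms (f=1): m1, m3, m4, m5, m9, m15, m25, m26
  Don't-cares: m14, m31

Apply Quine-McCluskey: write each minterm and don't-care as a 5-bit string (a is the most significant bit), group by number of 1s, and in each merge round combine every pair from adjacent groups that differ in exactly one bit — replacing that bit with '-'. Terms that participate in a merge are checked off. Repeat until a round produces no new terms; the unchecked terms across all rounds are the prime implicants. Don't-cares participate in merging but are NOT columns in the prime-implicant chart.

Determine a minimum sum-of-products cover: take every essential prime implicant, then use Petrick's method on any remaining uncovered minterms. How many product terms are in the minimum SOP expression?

5

Round 0: 00001✓ 00011✓ 00100✓ 00101✓ 01001✓ 01110✓ 01111✓ 11001✓ 11010 11111✓
Round 1: -1001 -1111 0-001 00-01 000-1 0010- 0111-
PIs = {-1001, -1111, 0-001, 00-01, 000-1, 0010-, 0111-, 11010}
Coverage chart:
  m1: 0-001,00-01,000-1
  m3: 000-1 ←essential
  m4: 0010- ←essential
  m5: 00-01,0010-
  m9: -1001,0-001
  m15: -1111,0111-
  m25: -1001 ←essential
  m26: 11010 ←essential
Essential: -1001, 000-1, 0010-, 11010
Petrick residual → -1111
Min cover (5 terms): bc'd'e + bcde + a'b'c'e + a'b'cd' + abc'de'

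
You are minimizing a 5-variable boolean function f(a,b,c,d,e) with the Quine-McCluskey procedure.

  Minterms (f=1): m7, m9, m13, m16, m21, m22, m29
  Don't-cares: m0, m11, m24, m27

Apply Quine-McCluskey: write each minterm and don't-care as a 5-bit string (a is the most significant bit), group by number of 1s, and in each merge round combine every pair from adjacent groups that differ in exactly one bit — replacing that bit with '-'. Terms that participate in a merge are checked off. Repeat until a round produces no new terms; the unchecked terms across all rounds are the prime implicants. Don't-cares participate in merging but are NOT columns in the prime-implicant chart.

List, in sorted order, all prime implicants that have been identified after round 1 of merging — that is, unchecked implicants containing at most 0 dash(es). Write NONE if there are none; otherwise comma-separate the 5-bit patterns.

00111, 10110

[col 0] 00000*, 00111, 01001*, 01011*, 01101*, 10000*, 10101*, 10110, 11000*, 11011*, 11101*
[col 1] -0000, -1011, -1101, 01-01, 010-1, 1-000, 1-101
Prime implicants: -0000, -1011, -1101, 00111, 01-01, 010-1, 1-000, 1-101, 10110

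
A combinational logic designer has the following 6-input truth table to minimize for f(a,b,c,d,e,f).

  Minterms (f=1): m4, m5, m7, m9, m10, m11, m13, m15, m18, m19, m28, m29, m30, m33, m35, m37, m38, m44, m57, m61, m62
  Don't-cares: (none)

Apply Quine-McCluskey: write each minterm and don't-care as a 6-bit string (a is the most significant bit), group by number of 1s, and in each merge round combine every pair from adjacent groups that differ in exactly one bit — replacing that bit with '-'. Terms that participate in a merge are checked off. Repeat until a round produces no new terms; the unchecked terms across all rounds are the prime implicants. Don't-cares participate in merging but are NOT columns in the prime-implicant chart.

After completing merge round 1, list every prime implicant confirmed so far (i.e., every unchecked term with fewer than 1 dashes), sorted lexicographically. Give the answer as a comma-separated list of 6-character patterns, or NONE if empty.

100110, 101100

Round 0: 000100✓ 000101✓ 000111✓ 001001✓ 001010✓ 001011✓ 001101✓ 001111✓ 010010✓ 010011✓ 011100✓ 011101✓ 011110✓ 100001✓ 100011✓ 100101✓ 100110 101100 111001✓ 111101✓ 111110✓
Round 1: -00101 -11101 -11110 0-1101 00-101✓ 00-111✓ 0001-1✓ 00010- 001-01✓ 001-11✓ 0010-1✓ 00101- 0011-1✓ 01001- 0111-0 01110- 100-01 1000-1 111-01
Round 2: 00-1-1 001--1
PIs = {-00101, -11101, -11110, 0-1101, 00-1-1, 00010-, 001--1, 00101-, 01001-, 0111-0, 01110-, 100-01, 1000-1, 100110, 101100, 111-01}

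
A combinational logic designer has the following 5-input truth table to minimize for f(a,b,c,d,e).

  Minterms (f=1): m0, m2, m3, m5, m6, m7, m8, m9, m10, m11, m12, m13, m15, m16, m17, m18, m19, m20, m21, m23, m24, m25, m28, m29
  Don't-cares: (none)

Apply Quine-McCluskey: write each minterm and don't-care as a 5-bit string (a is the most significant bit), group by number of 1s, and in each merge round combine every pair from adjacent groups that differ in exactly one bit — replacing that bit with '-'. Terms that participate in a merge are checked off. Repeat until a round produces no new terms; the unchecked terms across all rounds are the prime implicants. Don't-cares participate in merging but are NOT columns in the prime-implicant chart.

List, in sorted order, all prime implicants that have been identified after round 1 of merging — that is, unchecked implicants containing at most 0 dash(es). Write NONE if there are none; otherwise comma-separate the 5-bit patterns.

Round 0: 00000✓ 00010✓ 00011✓ 00101✓ 00110✓ 00111✓ 01000✓ 01001✓ 01010✓ 01011✓ 01100✓ 01101✓ 01111✓ 10000✓ 10001✓ 10010✓ 10011✓ 10100✓ 10101✓ 10111✓ 11000✓ 11001✓ 11100✓ 11101✓
Round 1: -0000✓ -0010✓ -0011✓ -0101✓ -0111✓ -1000✓ -1001✓ -1100✓ -1101✓ 0-000✓ 0-010✓ 0-011✓ 0-101✓ 0-111✓ 00-10✓ 00-11✓ 000-0✓ 0001-✓ 001-1✓ 0011-✓ 01-00✓ 01-01✓ 01-11✓ 010-0✓ 010-1✓ 0100-✓ 0101-✓ 011-1✓ 0110-✓ 1-000✓ 1-001✓ 1-100✓ 1-101✓ 10-00✓ 10-01✓ 10-11✓ 100-0✓ 100-1✓ 1000-✓ 1001-✓ 101-1✓ 1010-✓ 11-00✓ 11-01✓ 1100-✓ 1110-✓
Round 2: --000 --101 -0-11 -00-0 -001- -01-1 -1-00✓ -1-01✓ -100-✓ -110-✓ 0--11 0-0-0 0-01- 0-1-1 00-1- 01--1 01-0-✓ 010-- 1--00✓ 1--01✓ 1-00-✓ 1-10-✓ 10--1 10-0-✓ 100-- 11-0-✓
Round 3: -1-0- 1--0-
PIs = {--000, --101, -0-11, -00-0, -001-, -01-1, -1-0-, 0--11, 0-0-0, 0-01-, 0-1-1, 00-1-, 01--1, 010--, 1--0-, 10--1, 100--}

NONE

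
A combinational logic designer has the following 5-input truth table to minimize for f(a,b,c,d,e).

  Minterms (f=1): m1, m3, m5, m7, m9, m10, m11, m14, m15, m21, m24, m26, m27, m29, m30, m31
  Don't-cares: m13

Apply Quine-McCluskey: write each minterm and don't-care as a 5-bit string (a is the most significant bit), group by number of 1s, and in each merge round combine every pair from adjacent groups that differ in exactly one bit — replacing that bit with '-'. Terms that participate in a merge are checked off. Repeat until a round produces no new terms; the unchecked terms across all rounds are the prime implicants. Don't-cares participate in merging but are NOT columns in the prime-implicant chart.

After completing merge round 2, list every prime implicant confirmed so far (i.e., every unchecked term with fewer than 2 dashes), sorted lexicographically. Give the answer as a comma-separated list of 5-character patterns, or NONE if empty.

Round 0: 00001✓ 00011✓ 00101✓ 00111✓ 01001✓ 01010✓ 01011✓ 01101✓ 01110✓ 01111✓ 10101✓ 11000✓ 11010✓ 11011✓ 11101✓ 11110✓ 11111✓
Round 1: -0101✓ -1010✓ -1011✓ -1101✓ -1110✓ -1111✓ 0-001✓ 0-011✓ 0-101✓ 0-111✓ 00-01✓ 00-11✓ 000-1✓ 001-1✓ 01-01✓ 01-10✓ 01-11✓ 010-1✓ 0101-✓ 011-1✓ 0111-✓ 1-101✓ 11-10✓ 11-11✓ 110-0 1101-✓ 111-1✓ 1111-✓
Round 2: --101 -1-10✓ -1-11✓ -101-✓ -11-1 -111-✓ 0--01✓ 0--11✓ 0-0-1✓ 0-1-1✓ 00--1✓ 01--1✓ 01-1-✓ 11-1-✓
Round 3: -1-1- 0---1
PIs = {--101, -1-1-, -11-1, 0---1, 110-0}

110-0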